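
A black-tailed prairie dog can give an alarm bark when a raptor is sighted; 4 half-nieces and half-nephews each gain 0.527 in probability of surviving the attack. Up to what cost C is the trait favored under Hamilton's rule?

0.2635

r to a half-niece or half-nephew = 1/8 (half-aunt/uncle↔niece/nephew: one path of length 3: r = (1/2)^3 = 1/8).
Hamilton's rule: n·r·B > C, so the trait is favored while C < n·r·B = 4·0.125·0.527 = 0.2635.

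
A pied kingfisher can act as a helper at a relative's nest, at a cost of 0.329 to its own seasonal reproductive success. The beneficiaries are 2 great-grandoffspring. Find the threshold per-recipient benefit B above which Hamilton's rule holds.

1.316

r to a great-grandoffspring = 0.125 (three parent–offspring links: r = (1/2)^3 = 1/8).
Hamilton's rule with n recipients of equal r: n·r·B > C, so B > C/(n·r) = 0.329/(2·0.125) = 1.316.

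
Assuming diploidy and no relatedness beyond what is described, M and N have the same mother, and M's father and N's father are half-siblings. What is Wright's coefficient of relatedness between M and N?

0.3125

With two independent routes of shared ancestry, r is the sum of the two contributions.
M and N are related in two ways: half-sibs through their shared mother (r = 1/4) and half first cousins through their fathers (r = 1/16).
r = 1/4 + 1/16 = 5/16 = 0.3125.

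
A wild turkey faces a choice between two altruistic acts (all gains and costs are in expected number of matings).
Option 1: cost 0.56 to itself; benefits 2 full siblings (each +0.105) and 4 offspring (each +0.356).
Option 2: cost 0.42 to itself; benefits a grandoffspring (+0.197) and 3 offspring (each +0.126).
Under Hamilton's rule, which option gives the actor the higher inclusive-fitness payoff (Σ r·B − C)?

Option 1: r to a full sibling = 0.5.
Option 1: r to an offspring = 0.5.
Option 1: Σ r·B − C = (2·0.5·0.105 + 4·0.5·0.356) − 0.56 = 0.257.
Option 2: r to a grandoffspring = 0.25.
Option 2: r to an offspring = 0.5.
Option 2: Σ r·B − C = (1·0.25·0.197 + 3·0.5·0.126) − 0.42 = -0.18175.
Option 1 has the higher net inclusive-fitness payoff.

Option 1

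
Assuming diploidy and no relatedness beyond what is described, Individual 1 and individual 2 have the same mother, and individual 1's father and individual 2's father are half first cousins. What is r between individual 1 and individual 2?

Independent pedigree routes through distinct common ancestors add.
Individual 1 and individual 2 are related in two ways: half-sibs through their shared mother (r = 1/4) and half second cousins through their fathers (r = 1/64).
r = 1/4 + 1/64 = 0.265625.

0.265625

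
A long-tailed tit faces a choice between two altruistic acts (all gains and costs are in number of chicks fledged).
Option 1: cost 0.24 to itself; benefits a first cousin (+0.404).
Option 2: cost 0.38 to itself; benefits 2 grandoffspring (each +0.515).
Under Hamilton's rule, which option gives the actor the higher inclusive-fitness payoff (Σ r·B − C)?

Option 2

Option 1: r to a first cousin = 0.125.
Option 1: Σ r·B − C = (1·0.125·0.404) − 0.24 = -0.1895.
Option 2: r to a grandoffspring = 0.25.
Option 2: Σ r·B − C = (2·0.25·0.515) − 0.38 = -0.1225.
Option 2 has the higher net inclusive-fitness payoff.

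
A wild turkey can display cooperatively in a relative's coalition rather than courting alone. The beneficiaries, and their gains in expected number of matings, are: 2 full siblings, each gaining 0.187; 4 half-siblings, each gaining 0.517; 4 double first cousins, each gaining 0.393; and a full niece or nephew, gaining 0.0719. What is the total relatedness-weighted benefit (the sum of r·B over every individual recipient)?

1.114975

r to a full sibling = 1/2 (full sibs share both parents — two paths of length 2: r = 2·(1/2)^2 = 1/2).
r to a half-sibling = 1/4 (half-sibs share one parent — one path of length 2: r = (1/2)^2 = 1/4).
r to a double first cousin = 1/4 (double first cousins share both grandparent pairs — four paths of length 4: r = 4·(1/2)^4 = 1/4).
r to a full niece or nephew = 0.25 (full aunt/uncle↔niece/nephew: two paths of length 3 through the shared grandparent pair: r = 2·(1/2)^3 = 1/4).
Summing one r·B term per recipient: 2·0.5·0.187 + 4·0.25·0.517 + 4·0.25·0.393 + 1·0.25·0.0719 = 1.114975.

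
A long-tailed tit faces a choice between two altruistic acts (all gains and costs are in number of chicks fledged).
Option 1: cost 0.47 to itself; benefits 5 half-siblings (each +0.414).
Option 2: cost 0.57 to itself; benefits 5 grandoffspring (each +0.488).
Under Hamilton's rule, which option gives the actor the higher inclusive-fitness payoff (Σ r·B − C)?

Option 1: r to a half-sibling = 0.25.
Option 1: Σ r·B − C = (5·0.25·0.414) − 0.47 = 0.0475.
Option 2: r to a grandoffspring = 0.25.
Option 2: Σ r·B − C = (5·0.25·0.488) − 0.57 = 0.04.
Option 1 has the higher net inclusive-fitness payoff.

Option 1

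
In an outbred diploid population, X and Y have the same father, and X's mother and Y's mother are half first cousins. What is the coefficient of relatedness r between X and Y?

0.265625

Independent pedigree routes through distinct common ancestors add.
X and Y are related in two ways: half-sibs through their shared father (r = 1/4) and half second cousins through their mothers (r = 1/64).
r = 1/4 + 1/64 = 0.265625.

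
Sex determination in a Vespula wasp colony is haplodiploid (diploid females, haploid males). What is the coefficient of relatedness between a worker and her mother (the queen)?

0.5

One meiotic link between diploid queen and diploid daughter: r = 1/2.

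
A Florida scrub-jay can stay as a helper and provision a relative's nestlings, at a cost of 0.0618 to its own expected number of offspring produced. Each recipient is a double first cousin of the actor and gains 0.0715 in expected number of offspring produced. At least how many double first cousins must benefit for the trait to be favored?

r to a double first cousin = 0.25 (double first cousins share both grandparent pairs — four paths of length 4: r = 4·(1/2)^4 = 1/4).
Hamilton's rule: n·r·B > C  ⇒  n > C/(r·B) = 0.0618/(0.25·0.0715) = 3.457.
The smallest integer exceeding 3.457 is 4.

4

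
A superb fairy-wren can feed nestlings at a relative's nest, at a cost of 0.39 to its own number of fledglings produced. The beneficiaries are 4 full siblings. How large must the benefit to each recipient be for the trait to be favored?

r to a full sibling = 1/2 (full sibs share both parents — two paths of length 2: r = 2·(1/2)^2 = 1/2).
Hamilton's rule with n recipients of equal r: n·r·B > C, so B > C/(n·r) = 0.39/(4·0.5) = 0.195.

0.195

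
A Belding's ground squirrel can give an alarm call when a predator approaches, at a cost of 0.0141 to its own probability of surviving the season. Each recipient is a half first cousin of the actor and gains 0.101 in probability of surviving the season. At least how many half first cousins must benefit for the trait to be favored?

3

r to a half first cousin = 0.0625 (half first cousins share one grandparent — one path of length 4: r = (1/2)^4 = 1/16).
Hamilton's rule: n·r·B > C  ⇒  n > C/(r·B) = 0.0141/(0.0625·0.101) = 2.234.
The smallest integer exceeding 2.234 is 3.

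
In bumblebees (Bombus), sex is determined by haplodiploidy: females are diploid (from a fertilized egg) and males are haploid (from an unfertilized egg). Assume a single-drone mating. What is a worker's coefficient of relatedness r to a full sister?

0.75

Haplodiploid full sisters inherit their father's entire haploid genome identically (contributing 1/2) and on average half of their mother's contribution (1/2 · 1/2 = 1/4); r = 1/2 + 1/4 = 3/4.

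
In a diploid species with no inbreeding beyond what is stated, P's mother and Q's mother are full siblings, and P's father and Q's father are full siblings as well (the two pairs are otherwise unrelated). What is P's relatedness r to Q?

Wright's path rule: contributions from independent ancestry routes add.
P and Q are related in two ways: first cousins through their mothers (r = 1/8) and first cousins through their fathers (r = 1/8) — i.e. double first cousins.
r = 1/8 + 1/8 = 1/4 = 0.25.

0.25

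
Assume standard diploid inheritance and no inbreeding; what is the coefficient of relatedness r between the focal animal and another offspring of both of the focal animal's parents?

0.5

Each parent–offspring link contributes a factor of 1/2, and independent paths through distinct common ancestors add.
Full sibs share both parents — two paths of length 2: r = 2·(1/2)^2 = 1/2.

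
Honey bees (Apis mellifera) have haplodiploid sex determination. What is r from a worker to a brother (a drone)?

0.25

Her haploid brother carries none of their father's genes and a random half of their mother's genome; that half matches the maternal half of her own genome with probability 1/2: r = 1/2 · 1/2 = 1/4.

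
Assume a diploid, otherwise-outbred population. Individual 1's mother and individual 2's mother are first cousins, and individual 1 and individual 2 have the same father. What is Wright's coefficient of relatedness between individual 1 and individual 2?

Independent pedigree routes through distinct common ancestors add.
Individual 1 and individual 2 are related in two ways: second cousins through their mothers (r = 1/32) and half-sibs through their shared father (r = 1/4).
r = 1/32 + 1/4 = 9/32 = 0.28125.

0.28125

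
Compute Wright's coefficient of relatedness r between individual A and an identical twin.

Each parent–offspring link contributes a factor of 1/2, and independent paths through distinct common ancestors add.
Monozygotic twins share every allele identical by descent: r = 1.

1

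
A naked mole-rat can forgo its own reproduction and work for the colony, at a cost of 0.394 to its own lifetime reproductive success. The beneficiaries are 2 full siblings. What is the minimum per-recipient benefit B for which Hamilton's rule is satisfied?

r to a full sibling = 1/2 (full sibs share both parents — two paths of length 2: r = 2·(1/2)^2 = 1/2).
Hamilton's rule with n recipients of equal r: n·r·B > C, so B > C/(n·r) = 0.394/(2·0.5) = 0.394.

0.394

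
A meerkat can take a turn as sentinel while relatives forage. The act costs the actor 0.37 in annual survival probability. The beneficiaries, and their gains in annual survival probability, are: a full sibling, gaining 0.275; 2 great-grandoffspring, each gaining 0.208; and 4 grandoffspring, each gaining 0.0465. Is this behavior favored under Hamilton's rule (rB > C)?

No

Hamilton's rule: the trait is favored when the sum of r·B over every recipient exceeds the actor's cost C.
r to a full sibling = 0.5 (full sibs share both parents — two paths of length 2: r = 2·(1/2)^2 = 1/2).
r to a great-grandoffspring = 0.125 (three parent–offspring links: r = (1/2)^3 = 1/8).
r to a grandoffspring = 1/4 (two parent–offspring links: r = (1/2)^2 = 1/4).
Summing one r·B term per recipient: 1·0.5·0.275 + 2·0.125·0.208 + 4·0.25·0.0465 = 0.236.
0.236 < 0.37: the indirect benefit is less than the cost.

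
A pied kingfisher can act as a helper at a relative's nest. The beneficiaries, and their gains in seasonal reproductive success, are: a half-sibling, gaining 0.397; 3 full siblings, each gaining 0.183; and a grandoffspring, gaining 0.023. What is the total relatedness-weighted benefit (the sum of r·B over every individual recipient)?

r to a half-sibling = 0.25 (half-sibs share one parent — one path of length 2: r = (1/2)^2 = 1/4).
r to a full sibling = 0.5 (full sibs share both parents — two paths of length 2: r = 2·(1/2)^2 = 1/2).
r to a grandoffspring = 1/4 (two parent–offspring links: r = (1/2)^2 = 1/4).
Summing one r·B term per recipient: 1·0.25·0.397 + 3·0.5·0.183 + 1·0.25·0.023 = 0.3795.

0.3795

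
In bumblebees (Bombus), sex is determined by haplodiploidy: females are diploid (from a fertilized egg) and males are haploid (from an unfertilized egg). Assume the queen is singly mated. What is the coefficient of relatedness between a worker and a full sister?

Haplodiploid full sisters inherit their father's entire haploid genome identically (contributing 1/2) and on average half of their mother's contribution (1/2 · 1/2 = 1/4); r = 1/2 + 1/4 = 3/4.

0.75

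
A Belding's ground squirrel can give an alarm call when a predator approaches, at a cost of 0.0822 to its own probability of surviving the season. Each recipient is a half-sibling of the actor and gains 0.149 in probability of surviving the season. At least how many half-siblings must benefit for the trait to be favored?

3

r to a half-sibling = 0.25 (half-sibs share one parent — one path of length 2: r = (1/2)^2 = 1/4).
Hamilton's rule: n·r·B > C  ⇒  n > C/(r·B) = 0.0822/(0.25·0.149) = 2.207.
The smallest integer exceeding 2.207 is 3.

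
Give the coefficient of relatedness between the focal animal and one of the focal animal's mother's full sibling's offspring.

0.125

Each parent–offspring link contributes a factor of 1/2, and independent paths through distinct common ancestors add.
First cousins share one grandparent pair — two paths of length 4: r = 2·(1/2)^4 = 1/8.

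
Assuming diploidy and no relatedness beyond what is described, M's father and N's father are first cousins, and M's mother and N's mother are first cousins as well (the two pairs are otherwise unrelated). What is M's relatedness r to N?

0.0625

With two independent routes of shared ancestry, r is the sum of the two contributions.
M and N are related in two ways: second cousins through their fathers (r = 1/32) and second cousins through their mothers (r = 1/32).
r = 1/32 + 1/32 = 0.0625.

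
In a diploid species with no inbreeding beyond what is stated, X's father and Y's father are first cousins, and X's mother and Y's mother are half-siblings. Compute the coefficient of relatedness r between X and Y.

0.09375

Relatedness sums over independent paths through distinct common ancestors.
X and Y are related in two ways: second cousins through their fathers (r = 1/32) and half first cousins through their mothers (r = 1/16).
r = 1/32 + 1/16 = 3/32 = 0.09375.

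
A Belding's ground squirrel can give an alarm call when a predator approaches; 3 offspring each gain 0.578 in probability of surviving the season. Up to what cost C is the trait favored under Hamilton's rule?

r to an offspring = 0.5 (one parent–offspring link: r = (1/2)^1 = 1/2).
Hamilton's rule: n·r·B > C, so the trait is favored while C < n·r·B = 3·0.5·0.578 = 0.867.

0.867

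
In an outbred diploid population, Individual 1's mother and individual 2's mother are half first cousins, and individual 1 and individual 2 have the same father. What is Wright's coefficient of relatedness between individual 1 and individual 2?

0.265625

Wright's path rule: contributions from independent ancestry routes add.
Individual 1 and individual 2 are related in two ways: half second cousins through their mothers (r = 1/64) and half-sibs through their shared father (r = 1/4).
r = 1/64 + 1/4 = 17/64 = 0.265625.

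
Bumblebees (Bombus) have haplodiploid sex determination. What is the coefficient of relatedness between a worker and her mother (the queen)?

One meiotic link between diploid queen and diploid daughter: r = 1/2.

0.5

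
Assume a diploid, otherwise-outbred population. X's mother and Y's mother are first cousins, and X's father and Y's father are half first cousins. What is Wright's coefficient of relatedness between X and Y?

0.046875

Wright's path rule: contributions from independent ancestry routes add.
X and Y are related in two ways: second cousins through their mothers (r = 1/32) and half second cousins through their fathers (r = 1/64).
r = 1/32 + 1/64 = 3/64 = 0.046875.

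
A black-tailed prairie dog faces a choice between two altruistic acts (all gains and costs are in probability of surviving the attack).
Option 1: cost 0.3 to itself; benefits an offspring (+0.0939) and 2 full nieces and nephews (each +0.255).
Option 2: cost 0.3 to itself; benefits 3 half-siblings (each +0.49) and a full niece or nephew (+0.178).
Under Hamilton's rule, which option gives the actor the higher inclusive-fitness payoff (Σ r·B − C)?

Option 2

Option 1: r to an offspring = 0.5.
Option 1: r to a full niece or nephew = 0.25.
Option 1: Σ r·B − C = (1·0.5·0.0939 + 2·0.25·0.255) − 0.3 = -0.12555.
Option 2: r to a half-sibling = 0.25.
Option 2: r to a full niece or nephew = 0.25.
Option 2: Σ r·B − C = (3·0.25·0.49 + 1·0.25·0.178) − 0.3 = 0.112.
Option 2 has the higher net inclusive-fitness payoff.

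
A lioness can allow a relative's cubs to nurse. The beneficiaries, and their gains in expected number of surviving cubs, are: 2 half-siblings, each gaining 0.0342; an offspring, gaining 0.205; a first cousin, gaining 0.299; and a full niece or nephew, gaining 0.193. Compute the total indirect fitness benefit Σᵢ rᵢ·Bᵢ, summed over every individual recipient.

r to a half-sibling = 1/4 (half-sibs share one parent — one path of length 2: r = (1/2)^2 = 1/4).
r to an offspring = 0.5 (one parent–offspring link: r = (1/2)^1 = 1/2).
r to a first cousin = 0.125 (first cousins share one grandparent pair — two paths of length 4: r = 2·(1/2)^4 = 1/8).
r to a full niece or nephew = 0.25 (full aunt/uncle↔niece/nephew: two paths of length 3 through the shared grandparent pair: r = 2·(1/2)^3 = 1/4).
Summing one r·B term per recipient: 2·0.25·0.0342 + 1·0.5·0.205 + 1·0.125·0.299 + 1·0.25·0.193 = 0.205225.

0.205225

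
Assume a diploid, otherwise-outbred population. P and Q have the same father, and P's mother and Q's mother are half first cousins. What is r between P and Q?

With two independent routes of shared ancestry, r is the sum of the two contributions.
P and Q are related in two ways: half-sibs through their shared father (r = 1/4) and half second cousins through their mothers (r = 1/64).
r = 1/4 + 1/64 = 17/64 = 0.265625.

0.265625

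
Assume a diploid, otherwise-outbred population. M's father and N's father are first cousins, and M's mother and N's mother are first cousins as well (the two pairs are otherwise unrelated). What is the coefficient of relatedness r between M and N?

0.0625

Wright's path rule: contributions from independent ancestry routes add.
M and N are related in two ways: second cousins through their fathers (r = 1/32) and second cousins through their mothers (r = 1/32).
r = 1/32 + 1/32 = 0.0625.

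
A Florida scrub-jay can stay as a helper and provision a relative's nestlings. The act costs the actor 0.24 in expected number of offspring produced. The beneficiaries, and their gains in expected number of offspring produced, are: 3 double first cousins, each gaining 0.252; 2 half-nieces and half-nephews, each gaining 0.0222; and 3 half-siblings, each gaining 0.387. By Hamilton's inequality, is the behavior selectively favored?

Yes

Hamilton's rule: the trait is favored when the sum of r·B over every recipient exceeds the actor's cost C.
r to a double first cousin = 1/4 (double first cousins share both grandparent pairs — four paths of length 4: r = 4·(1/2)^4 = 1/4).
r to a half-niece or half-nephew = 1/8 (half-aunt/uncle↔niece/nephew: one path of length 3: r = (1/2)^3 = 1/8).
r to a half-sibling = 0.25 (half-sibs share one parent — one path of length 2: r = (1/2)^2 = 1/4).
Summing one r·B term per recipient: 3·0.25·0.252 + 2·0.125·0.0222 + 3·0.25·0.387 = 0.4848.
0.4848 > 0.24: the indirect benefit exceeds the cost.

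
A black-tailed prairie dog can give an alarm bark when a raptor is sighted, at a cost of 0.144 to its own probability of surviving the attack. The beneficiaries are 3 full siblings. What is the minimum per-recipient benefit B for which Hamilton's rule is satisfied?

0.096

r to a full sibling = 0.5 (full sibs share both parents — two paths of length 2: r = 2·(1/2)^2 = 1/2).
Hamilton's rule with n recipients of equal r: n·r·B > C, so B > C/(n·r) = 0.144/(3·0.5) = 0.096.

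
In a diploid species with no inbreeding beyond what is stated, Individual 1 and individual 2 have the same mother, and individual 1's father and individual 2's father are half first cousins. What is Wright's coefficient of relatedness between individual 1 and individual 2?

Relatedness sums over independent paths through distinct common ancestors.
Individual 1 and individual 2 are related in two ways: half-sibs through their shared mother (r = 1/4) and half second cousins through their fathers (r = 1/64).
r = 1/4 + 1/64 = 17/64 = 0.265625.

0.265625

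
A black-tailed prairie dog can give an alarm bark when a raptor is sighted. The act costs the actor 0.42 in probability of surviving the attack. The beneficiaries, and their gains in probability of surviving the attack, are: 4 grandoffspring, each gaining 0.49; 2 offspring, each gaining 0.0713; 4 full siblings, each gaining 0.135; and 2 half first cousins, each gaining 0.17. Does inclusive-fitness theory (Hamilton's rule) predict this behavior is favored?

Yes

Hamilton's rule: the trait is favored when the sum of r·B over every recipient exceeds the actor's cost C.
r to a grandoffspring = 0.25 (two parent–offspring links: r = (1/2)^2 = 1/4).
r to an offspring = 1/2 (one parent–offspring link: r = (1/2)^1 = 1/2).
r to a full sibling = 1/2 (full sibs share both parents — two paths of length 2: r = 2·(1/2)^2 = 1/2).
r to a half first cousin = 1/16 (half first cousins share one grandparent — one path of length 4: r = (1/2)^4 = 1/16).
Summing one r·B term per recipient: 4·0.25·0.49 + 2·0.5·0.0713 + 4·0.5·0.135 + 2·0.0625·0.17 = 0.85255.
0.85255 > 0.42: the indirect benefit exceeds the cost.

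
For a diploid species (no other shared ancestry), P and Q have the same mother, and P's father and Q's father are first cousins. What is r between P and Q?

0.28125

Independent pedigree routes through distinct common ancestors add.
P and Q are related in two ways: half-sibs through their shared mother (r = 1/4) and second cousins through their fathers (r = 1/32).
r = 1/4 + 1/32 = 0.28125.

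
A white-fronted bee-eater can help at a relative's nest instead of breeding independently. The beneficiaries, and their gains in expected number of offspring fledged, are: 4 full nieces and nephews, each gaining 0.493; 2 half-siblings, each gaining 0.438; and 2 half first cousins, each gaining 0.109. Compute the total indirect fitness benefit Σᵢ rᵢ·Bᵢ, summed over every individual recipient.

r to a full niece or nephew = 1/4 (full aunt/uncle↔niece/nephew: two paths of length 3 through the shared grandparent pair: r = 2·(1/2)^3 = 1/4).
r to a half-sibling = 0.25 (half-sibs share one parent — one path of length 2: r = (1/2)^2 = 1/4).
r to a half first cousin = 0.0625 (half first cousins share one grandparent — one path of length 4: r = (1/2)^4 = 1/16).
Summing one r·B term per recipient: 4·0.25·0.493 + 2·0.25·0.438 + 2·0.0625·0.109 = 0.725625.

0.725625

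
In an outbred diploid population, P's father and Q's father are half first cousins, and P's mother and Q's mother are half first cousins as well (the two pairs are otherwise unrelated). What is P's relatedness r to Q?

Relatedness sums over independent paths through distinct common ancestors.
P and Q are related in two ways: half second cousins through their fathers (r = 1/64) and half second cousins through their mothers (r = 1/64).
r = 1/64 + 1/64 = 0.03125.

0.03125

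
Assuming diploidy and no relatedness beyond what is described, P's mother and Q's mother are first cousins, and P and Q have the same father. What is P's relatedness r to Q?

0.28125

Wright's path rule: contributions from independent ancestry routes add.
P and Q are related in two ways: second cousins through their mothers (r = 1/32) and half-sibs through their shared father (r = 1/4).
r = 1/32 + 1/4 = 0.28125.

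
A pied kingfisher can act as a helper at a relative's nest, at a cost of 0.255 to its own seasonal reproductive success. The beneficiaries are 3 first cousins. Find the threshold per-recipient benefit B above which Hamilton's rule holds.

r to a first cousin = 1/8 (first cousins share one grandparent pair — two paths of length 4: r = 2·(1/2)^4 = 1/8).
Hamilton's rule with n recipients of equal r: n·r·B > C, so B > C/(n·r) = 0.255/(3·0.125) = 0.68.

0.68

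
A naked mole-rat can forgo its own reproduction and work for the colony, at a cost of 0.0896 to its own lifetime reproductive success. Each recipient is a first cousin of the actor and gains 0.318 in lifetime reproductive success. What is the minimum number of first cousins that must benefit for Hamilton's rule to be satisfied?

r to a first cousin = 0.125 (first cousins share one grandparent pair — two paths of length 4: r = 2·(1/2)^4 = 1/8).
Hamilton's rule: n·r·B > C  ⇒  n > C/(r·B) = 0.0896/(0.125·0.318) = 2.254.
The smallest integer exceeding 2.254 is 3.

3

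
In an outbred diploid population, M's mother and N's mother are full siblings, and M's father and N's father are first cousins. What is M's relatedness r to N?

0.15625

Independent pedigree routes through distinct common ancestors add.
M and N are related in two ways: first cousins through their mothers (r = 1/8) and second cousins through their fathers (r = 1/32).
r = 1/8 + 1/32 = 5/32 = 0.15625.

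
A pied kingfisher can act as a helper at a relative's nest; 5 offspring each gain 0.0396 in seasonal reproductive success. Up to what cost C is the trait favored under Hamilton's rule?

r to an offspring = 0.5 (one parent–offspring link: r = (1/2)^1 = 1/2).
Hamilton's rule: n·r·B > C, so the trait is favored while C < n·r·B = 5·0.5·0.0396 = 0.099.

0.099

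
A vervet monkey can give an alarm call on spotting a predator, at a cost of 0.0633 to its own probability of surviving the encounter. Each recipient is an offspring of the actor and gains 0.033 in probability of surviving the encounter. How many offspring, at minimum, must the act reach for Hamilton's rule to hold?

r to an offspring = 0.5 (one parent–offspring link: r = (1/2)^1 = 1/2).
Hamilton's rule: n·r·B > C  ⇒  n > C/(r·B) = 0.0633/(0.5·0.033) = 3.836.
The smallest integer exceeding 3.836 is 4.

4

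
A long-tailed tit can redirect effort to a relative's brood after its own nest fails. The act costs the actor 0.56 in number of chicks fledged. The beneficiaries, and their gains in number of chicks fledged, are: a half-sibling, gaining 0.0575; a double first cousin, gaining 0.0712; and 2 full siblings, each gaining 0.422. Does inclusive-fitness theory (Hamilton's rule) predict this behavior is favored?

No

Hamilton's rule: the trait is favored when the sum of r·B over every recipient exceeds the actor's cost C.
r to a half-sibling = 1/4 (half-sibs share one parent — one path of length 2: r = (1/2)^2 = 1/4).
r to a double first cousin = 1/4 (double first cousins share both grandparent pairs — four paths of length 4: r = 4·(1/2)^4 = 1/4).
r to a full sibling = 1/2 (full sibs share both parents — two paths of length 2: r = 2·(1/2)^2 = 1/2).
Summing one r·B term per recipient: 1·0.25·0.0575 + 1·0.25·0.0712 + 2·0.5·0.422 = 0.454175.
0.454175 < 0.56: the indirect benefit is less than the cost.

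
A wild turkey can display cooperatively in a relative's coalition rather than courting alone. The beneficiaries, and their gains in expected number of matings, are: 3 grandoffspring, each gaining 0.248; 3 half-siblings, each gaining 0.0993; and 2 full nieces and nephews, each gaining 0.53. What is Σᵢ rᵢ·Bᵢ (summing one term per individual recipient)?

0.525475

r to a grandoffspring = 1/4 (two parent–offspring links: r = (1/2)^2 = 1/4).
r to a half-sibling = 1/4 (half-sibs share one parent — one path of length 2: r = (1/2)^2 = 1/4).
r to a full niece or nephew = 1/4 (full aunt/uncle↔niece/nephew: two paths of length 3 through the shared grandparent pair: r = 2·(1/2)^3 = 1/4).
Summing one r·B term per recipient: 3·0.25·0.248 + 3·0.25·0.0993 + 2·0.25·0.53 = 0.525475.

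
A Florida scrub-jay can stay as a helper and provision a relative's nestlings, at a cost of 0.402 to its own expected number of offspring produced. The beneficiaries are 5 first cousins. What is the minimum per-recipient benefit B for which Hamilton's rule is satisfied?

r to a first cousin = 1/8 (first cousins share one grandparent pair — two paths of length 4: r = 2·(1/2)^4 = 1/8).
Hamilton's rule with n recipients of equal r: n·r·B > C, so B > C/(n·r) = 0.402/(5·0.125) = 0.6432.

0.6432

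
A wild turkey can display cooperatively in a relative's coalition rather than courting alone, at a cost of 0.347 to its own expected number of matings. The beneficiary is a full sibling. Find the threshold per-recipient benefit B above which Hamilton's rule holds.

0.694

r to a full sibling = 1/2 (full sibs share both parents — two paths of length 2: r = 2·(1/2)^2 = 1/2).
Hamilton's rule with n recipients of equal r: n·r·B > C, so B > C/(n·r) = 0.347/(1·0.5) = 0.694.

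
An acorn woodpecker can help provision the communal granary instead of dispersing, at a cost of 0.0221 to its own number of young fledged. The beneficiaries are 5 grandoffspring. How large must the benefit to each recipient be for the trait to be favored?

0.0177

r to a grandoffspring = 1/4 (two parent–offspring links: r = (1/2)^2 = 1/4).
Hamilton's rule with n recipients of equal r: n·r·B > C, so B > C/(n·r) = 0.0221/(5·0.25) = 0.0177.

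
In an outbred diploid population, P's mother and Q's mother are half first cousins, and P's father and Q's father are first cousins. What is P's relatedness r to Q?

0.046875

With two independent routes of shared ancestry, r is the sum of the two contributions.
P and Q are related in two ways: half second cousins through their mothers (r = 1/64) and second cousins through their fathers (r = 1/32).
r = 1/64 + 1/32 = 3/64 = 0.046875.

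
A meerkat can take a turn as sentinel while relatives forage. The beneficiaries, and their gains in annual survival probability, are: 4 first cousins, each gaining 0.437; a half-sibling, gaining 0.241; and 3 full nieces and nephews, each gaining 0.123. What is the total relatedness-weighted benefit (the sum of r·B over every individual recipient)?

0.371

r to a first cousin = 0.125 (first cousins share one grandparent pair — two paths of length 4: r = 2·(1/2)^4 = 1/8).
r to a half-sibling = 1/4 (half-sibs share one parent — one path of length 2: r = (1/2)^2 = 1/4).
r to a full niece or nephew = 0.25 (full aunt/uncle↔niece/nephew: two paths of length 3 through the shared grandparent pair: r = 2·(1/2)^3 = 1/4).
Summing one r·B term per recipient: 4·0.125·0.437 + 1·0.25·0.241 + 3·0.25·0.123 = 0.371.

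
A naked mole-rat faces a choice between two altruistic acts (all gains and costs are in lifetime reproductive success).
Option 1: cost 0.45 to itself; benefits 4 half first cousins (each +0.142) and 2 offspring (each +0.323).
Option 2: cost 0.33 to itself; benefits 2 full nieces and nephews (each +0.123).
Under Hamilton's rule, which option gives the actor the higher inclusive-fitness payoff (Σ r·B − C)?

Option 1

Option 1: r to a half first cousin = 0.0625.
Option 1: r to an offspring = 0.5.
Option 1: Σ r·B − C = (4·0.0625·0.142 + 2·0.5·0.323) − 0.45 = -0.0915.
Option 2: r to a full niece or nephew = 0.25.
Option 2: Σ r·B − C = (2·0.25·0.123) − 0.33 = -0.2685.
Option 1 has the higher net inclusive-fitness payoff.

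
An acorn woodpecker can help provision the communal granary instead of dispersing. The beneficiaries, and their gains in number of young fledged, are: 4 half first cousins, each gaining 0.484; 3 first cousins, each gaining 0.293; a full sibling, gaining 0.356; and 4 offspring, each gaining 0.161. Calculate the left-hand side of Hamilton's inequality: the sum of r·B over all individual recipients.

0.730875

r to a half first cousin = 0.0625 (half first cousins share one grandparent — one path of length 4: r = (1/2)^4 = 1/16).
r to a first cousin = 1/8 (first cousins share one grandparent pair — two paths of length 4: r = 2·(1/2)^4 = 1/8).
r to a full sibling = 0.5 (full sibs share both parents — two paths of length 2: r = 2·(1/2)^2 = 1/2).
r to an offspring = 0.5 (one parent–offspring link: r = (1/2)^1 = 1/2).
Summing one r·B term per recipient: 4·0.0625·0.484 + 3·0.125·0.293 + 1·0.5·0.356 + 4·0.5·0.161 = 0.730875.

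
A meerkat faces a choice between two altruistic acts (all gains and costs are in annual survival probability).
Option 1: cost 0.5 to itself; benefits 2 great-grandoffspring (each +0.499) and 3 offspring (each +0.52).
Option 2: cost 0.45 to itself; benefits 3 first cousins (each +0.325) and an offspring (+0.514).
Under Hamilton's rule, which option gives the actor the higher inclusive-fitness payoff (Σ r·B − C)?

Option 1

Option 1: r to a great-grandoffspring = 0.125.
Option 1: r to an offspring = 0.5.
Option 1: Σ r·B − C = (2·0.125·0.499 + 3·0.5·0.52) − 0.5 = 0.40475.
Option 2: r to a first cousin = 0.125.
Option 2: r to an offspring = 0.5.
Option 2: Σ r·B − C = (3·0.125·0.325 + 1·0.5·0.514) − 0.45 = -0.071125.
Option 1 has the higher net inclusive-fitness payoff.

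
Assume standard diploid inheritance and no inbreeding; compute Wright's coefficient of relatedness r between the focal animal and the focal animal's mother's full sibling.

0.25

Each parent–offspring link contributes a factor of 1/2, and independent paths through distinct common ancestors add.
Full aunt/uncle↔niece/nephew: two paths of length 3 through the shared grandparent pair: r = 2·(1/2)^3 = 1/4.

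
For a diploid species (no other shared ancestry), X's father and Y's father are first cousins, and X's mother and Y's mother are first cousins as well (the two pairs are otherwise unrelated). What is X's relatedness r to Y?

With two independent routes of shared ancestry, r is the sum of the two contributions.
X and Y are related in two ways: second cousins through their fathers (r = 1/32) and second cousins through their mothers (r = 1/32).
r = 1/32 + 1/32 = 0.0625.

0.0625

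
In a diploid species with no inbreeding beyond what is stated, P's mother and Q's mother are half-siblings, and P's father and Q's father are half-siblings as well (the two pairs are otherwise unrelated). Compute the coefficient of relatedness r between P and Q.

Wright's path rule: contributions from independent ancestry routes add.
P and Q are related in two ways: half first cousins through their mothers (r = 1/16) and half first cousins through their fathers (r = 1/16).
r = 1/16 + 1/16 = 1/8 = 0.125.

0.125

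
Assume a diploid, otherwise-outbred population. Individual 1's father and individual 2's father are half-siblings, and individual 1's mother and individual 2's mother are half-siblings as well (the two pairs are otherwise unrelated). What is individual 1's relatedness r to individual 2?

0.125

Relatedness sums over independent paths through distinct common ancestors.
Individual 1 and individual 2 are related in two ways: half first cousins through their fathers (r = 1/16) and half first cousins through their mothers (r = 1/16).
r = 1/16 + 1/16 = 1/8 = 0.125.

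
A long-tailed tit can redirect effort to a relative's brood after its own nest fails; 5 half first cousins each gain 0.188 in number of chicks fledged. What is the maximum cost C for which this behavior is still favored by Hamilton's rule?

0.05875

r to a half first cousin = 1/16 (half first cousins share one grandparent — one path of length 4: r = (1/2)^4 = 1/16).
Hamilton's rule: n·r·B > C, so the trait is favored while C < n·r·B = 5·0.0625·0.188 = 0.05875.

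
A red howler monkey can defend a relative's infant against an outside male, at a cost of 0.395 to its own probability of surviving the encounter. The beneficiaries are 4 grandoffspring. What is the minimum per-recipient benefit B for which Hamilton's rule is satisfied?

r to a grandoffspring = 1/4 (two parent–offspring links: r = (1/2)^2 = 1/4).
Hamilton's rule with n recipients of equal r: n·r·B > C, so B > C/(n·r) = 0.395/(4·0.25) = 0.395.

0.395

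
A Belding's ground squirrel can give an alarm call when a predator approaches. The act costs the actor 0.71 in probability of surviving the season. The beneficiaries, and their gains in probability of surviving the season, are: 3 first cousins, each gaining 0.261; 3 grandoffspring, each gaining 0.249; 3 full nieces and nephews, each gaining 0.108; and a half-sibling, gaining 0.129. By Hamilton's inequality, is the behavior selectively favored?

Hamilton's rule: the trait is favored when the sum of r·B over every recipient exceeds the actor's cost C.
r to a first cousin = 0.125 (first cousins share one grandparent pair — two paths of length 4: r = 2·(1/2)^4 = 1/8).
r to a grandoffspring = 0.25 (two parent–offspring links: r = (1/2)^2 = 1/4).
r to a full niece or nephew = 0.25 (full aunt/uncle↔niece/nephew: two paths of length 3 through the shared grandparent pair: r = 2·(1/2)^3 = 1/4).
r to a half-sibling = 1/4 (half-sibs share one parent — one path of length 2: r = (1/2)^2 = 1/4).
Summing one r·B term per recipient: 3·0.125·0.261 + 3·0.25·0.249 + 3·0.25·0.108 + 1·0.25·0.129 = 0.397875.
0.397875 < 0.71: the indirect benefit is less than the cost.

No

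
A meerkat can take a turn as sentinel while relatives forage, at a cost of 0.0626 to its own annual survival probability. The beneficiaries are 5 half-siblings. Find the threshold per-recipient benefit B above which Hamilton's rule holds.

r to a half-sibling = 1/4 (half-sibs share one parent — one path of length 2: r = (1/2)^2 = 1/4).
Hamilton's rule with n recipients of equal r: n·r·B > C, so B > C/(n·r) = 0.0626/(5·0.25) = 0.0501.

0.0501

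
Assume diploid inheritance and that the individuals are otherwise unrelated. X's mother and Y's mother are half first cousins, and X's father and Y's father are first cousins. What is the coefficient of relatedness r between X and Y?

With two independent routes of shared ancestry, r is the sum of the two contributions.
X and Y are related in two ways: half second cousins through their mothers (r = 1/64) and second cousins through their fathers (r = 1/32).
r = 1/64 + 1/32 = 3/64 = 0.046875.

0.046875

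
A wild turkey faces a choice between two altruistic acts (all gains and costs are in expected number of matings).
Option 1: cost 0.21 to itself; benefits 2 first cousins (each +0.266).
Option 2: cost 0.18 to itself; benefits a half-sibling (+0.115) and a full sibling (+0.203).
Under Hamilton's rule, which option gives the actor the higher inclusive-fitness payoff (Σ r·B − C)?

Option 2

Option 1: r to a first cousin = 0.125.
Option 1: Σ r·B − C = (2·0.125·0.266) − 0.21 = -0.1435.
Option 2: r to a half-sibling = 0.25.
Option 2: r to a full sibling = 0.5.
Option 2: Σ r·B − C = (1·0.25·0.115 + 1·0.5·0.203) − 0.18 = -0.04975.
Option 2 has the higher net inclusive-fitness payoff.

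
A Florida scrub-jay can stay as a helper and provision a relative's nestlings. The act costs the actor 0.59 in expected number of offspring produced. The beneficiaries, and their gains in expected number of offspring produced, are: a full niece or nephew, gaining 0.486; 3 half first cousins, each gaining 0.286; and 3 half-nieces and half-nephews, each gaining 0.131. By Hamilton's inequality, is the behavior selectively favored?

Hamilton's rule: the trait is favored when the sum of r·B over every recipient exceeds the actor's cost C.
r to a full niece or nephew = 1/4 (full aunt/uncle↔niece/nephew: two paths of length 3 through the shared grandparent pair: r = 2·(1/2)^3 = 1/4).
r to a half first cousin = 1/16 (half first cousins share one grandparent — one path of length 4: r = (1/2)^4 = 1/16).
r to a half-niece or half-nephew = 1/8 (half-aunt/uncle↔niece/nephew: one path of length 3: r = (1/2)^3 = 1/8).
Summing one r·B term per recipient: 1·0.25·0.486 + 3·0.0625·0.286 + 3·0.125·0.131 = 0.22425.
0.22425 < 0.59: the indirect benefit is less than the cost.

No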